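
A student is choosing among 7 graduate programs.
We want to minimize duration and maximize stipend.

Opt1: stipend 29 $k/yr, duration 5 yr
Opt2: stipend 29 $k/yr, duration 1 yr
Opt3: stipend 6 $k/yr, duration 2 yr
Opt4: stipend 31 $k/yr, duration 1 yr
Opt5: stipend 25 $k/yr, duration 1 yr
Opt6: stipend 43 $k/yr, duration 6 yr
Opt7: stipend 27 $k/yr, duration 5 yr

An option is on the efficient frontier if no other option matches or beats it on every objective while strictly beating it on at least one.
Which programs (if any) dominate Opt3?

Opt2: stipend 29≥6, duration 1≤2 — dominates Opt3.
Opt4: stipend 31≥6, duration 1≤2 — dominates Opt3.
Opt5: stipend 25≥6, duration 1≤2 — dominates Opt3.
Others (Opt1, Opt6, Opt7) are each worse than Opt3 on at least one objective.

Opt2, Opt4, Opt5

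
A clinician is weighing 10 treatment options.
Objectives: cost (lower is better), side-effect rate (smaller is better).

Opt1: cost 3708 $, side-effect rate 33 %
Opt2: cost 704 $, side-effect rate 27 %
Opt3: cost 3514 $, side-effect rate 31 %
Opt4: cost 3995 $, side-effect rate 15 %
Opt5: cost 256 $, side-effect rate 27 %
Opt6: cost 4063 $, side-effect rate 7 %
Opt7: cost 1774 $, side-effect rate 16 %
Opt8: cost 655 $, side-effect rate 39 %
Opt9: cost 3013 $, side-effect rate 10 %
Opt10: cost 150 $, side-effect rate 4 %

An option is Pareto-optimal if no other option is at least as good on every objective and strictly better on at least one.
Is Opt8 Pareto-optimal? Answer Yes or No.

Opt5 vs Opt8: cost 256≤655, side-effect rate 27≤39 — Opt5 is at least as good on every objective and strictly better on at least one, so Opt5 dominates Opt8.

No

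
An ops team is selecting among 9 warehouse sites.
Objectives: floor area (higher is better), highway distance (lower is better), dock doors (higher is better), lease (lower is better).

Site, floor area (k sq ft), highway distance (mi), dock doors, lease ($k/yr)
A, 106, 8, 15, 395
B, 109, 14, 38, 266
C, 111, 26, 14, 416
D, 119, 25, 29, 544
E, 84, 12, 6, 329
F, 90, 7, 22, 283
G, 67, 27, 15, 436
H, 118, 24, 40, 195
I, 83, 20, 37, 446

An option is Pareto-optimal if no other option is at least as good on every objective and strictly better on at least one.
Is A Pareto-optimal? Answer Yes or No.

Yes

B: worse on highway distance (14 vs 8).
C: worse on highway distance (26 vs 8).
D: worse on highway distance (25 vs 8).
E: worse on floor area (84 vs 106).
F: worse on floor area (90 vs 106).
G: worse on floor area (67 vs 106).
H: worse on highway distance (24 vs 8).
I: worse on floor area (83 vs 106).
No option is at least as good as A on every objective and strictly better on one.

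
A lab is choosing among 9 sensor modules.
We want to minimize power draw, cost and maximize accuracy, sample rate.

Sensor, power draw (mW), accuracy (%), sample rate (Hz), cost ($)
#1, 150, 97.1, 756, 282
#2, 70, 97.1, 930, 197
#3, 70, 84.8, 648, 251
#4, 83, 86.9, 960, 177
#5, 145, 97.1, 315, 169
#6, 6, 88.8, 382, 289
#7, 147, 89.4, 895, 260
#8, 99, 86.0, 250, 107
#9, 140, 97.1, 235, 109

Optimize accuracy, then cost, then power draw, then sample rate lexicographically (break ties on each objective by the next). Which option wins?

#9

First maximize accuracy: best is 97.1, kept {#1, #2, #5, #9}.
Then minimize cost: best is 109, kept {#9}.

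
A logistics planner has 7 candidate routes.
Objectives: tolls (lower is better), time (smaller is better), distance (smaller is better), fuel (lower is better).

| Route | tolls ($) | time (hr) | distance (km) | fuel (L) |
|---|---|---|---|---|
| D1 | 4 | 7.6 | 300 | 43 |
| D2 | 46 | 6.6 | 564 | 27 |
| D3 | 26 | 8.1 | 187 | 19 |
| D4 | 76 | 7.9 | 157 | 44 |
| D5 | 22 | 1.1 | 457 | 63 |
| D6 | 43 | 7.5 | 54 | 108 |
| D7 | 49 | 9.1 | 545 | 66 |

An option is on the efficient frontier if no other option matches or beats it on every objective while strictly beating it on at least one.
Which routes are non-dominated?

D1, D2, D3, D4, D5, D6

D1: not dominated (best tolls).
D2: not dominated.
D3: not dominated (best fuel).
D4: not dominated.
D5: not dominated (best time).
D6: not dominated (best distance).
D7: dominated by D1 (tolls 4≤49, time 7.6≤9.1, distance 300≤545, fuel 43≤66).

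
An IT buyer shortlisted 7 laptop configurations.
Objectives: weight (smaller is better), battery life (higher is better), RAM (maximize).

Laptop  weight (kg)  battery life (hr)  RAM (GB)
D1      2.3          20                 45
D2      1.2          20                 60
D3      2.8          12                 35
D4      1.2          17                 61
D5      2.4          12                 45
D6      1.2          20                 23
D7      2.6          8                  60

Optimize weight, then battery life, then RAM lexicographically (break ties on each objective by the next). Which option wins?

First minimize weight: best is 1.2, kept {D2, D4, D6}.
Then maximize battery life: best is 20, kept {D2, D6}.
Then maximize RAM: best is 60, kept {D2}.

D2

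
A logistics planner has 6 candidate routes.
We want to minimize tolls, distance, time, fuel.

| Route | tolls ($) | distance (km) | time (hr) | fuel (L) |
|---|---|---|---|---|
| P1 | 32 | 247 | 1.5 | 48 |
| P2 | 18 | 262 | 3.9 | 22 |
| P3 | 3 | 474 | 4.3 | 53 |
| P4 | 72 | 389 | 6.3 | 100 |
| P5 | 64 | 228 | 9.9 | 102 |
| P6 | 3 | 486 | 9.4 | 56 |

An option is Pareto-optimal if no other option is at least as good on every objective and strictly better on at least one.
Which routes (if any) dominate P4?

P1, P2

P1: tolls 32≤72, distance 247≤389, time 1.5≤6.3, fuel 48≤100 — dominates P4.
P2: tolls 18≤72, distance 262≤389, time 3.9≤6.3, fuel 22≤100 — dominates P4.
Others (P3, P5, P6) are each worse than P4 on at least one objective.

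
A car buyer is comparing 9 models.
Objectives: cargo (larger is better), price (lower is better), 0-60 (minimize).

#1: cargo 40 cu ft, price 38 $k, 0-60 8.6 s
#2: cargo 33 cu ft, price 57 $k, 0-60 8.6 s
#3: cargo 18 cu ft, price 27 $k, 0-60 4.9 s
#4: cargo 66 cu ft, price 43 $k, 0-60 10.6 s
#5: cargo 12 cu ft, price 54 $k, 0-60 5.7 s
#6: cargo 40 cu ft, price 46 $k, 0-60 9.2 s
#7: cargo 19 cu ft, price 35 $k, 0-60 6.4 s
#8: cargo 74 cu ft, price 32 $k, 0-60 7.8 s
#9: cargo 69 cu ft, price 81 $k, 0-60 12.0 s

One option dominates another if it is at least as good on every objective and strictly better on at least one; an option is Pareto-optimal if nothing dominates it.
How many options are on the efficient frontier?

#1: dominated by #8 (cargo 74≥40, price 32≤38, 0-60 7.8≤8.6).
#2: dominated by #1 (cargo 40≥33, price 38≤57, 0-60 8.6≤8.6).
#3: not dominated (best price).
#4: dominated by #8 (cargo 74≥66, price 32≤43, 0-60 7.8≤10.6).
#5: dominated by #3 (cargo 18≥12, price 27≤54, 0-60 4.9≤5.7).
#6: dominated by #1 (cargo 40≥40, price 38≤46, 0-60 8.6≤9.2).
#7: not dominated.
#8: not dominated (best cargo).
#9: dominated by #8 (cargo 74≥69, price 32≤81, 0-60 7.8≤12.0).
Pareto-optimal: #3, #7, #8 → 3.

3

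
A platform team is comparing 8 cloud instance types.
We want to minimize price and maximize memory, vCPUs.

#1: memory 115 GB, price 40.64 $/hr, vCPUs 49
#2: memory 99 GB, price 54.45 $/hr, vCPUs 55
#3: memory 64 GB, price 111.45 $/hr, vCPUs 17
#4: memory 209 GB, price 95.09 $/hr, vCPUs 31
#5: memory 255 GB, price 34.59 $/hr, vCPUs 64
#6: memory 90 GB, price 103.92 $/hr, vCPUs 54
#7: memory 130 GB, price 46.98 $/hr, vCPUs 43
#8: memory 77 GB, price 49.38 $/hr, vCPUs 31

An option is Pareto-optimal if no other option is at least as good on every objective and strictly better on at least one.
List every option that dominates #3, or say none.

#1, #2, #4, #5, #6, #7, #8

#1: memory 115≥64, price 40.64≤111.45, vCPUs 49≥17 — dominates #3.
#2: memory 99≥64, price 54.45≤111.45, vCPUs 55≥17 — dominates #3.
#4: memory 209≥64, price 95.09≤111.45, vCPUs 31≥17 — dominates #3.
#5: memory 255≥64, price 34.59≤111.45, vCPUs 64≥17 — dominates #3.
#6: memory 90≥64, price 103.92≤111.45, vCPUs 54≥17 — dominates #3.
#7: memory 130≥64, price 46.98≤111.45, vCPUs 43≥17 — dominates #3.
#8: memory 77≥64, price 49.38≤111.45, vCPUs 31≥17 — dominates #3.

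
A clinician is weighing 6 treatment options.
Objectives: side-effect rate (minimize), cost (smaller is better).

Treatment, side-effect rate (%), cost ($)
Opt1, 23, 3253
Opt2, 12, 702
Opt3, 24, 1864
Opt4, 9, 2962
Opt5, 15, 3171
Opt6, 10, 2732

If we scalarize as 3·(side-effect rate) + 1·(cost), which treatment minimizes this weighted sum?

Opt1: 3·23 + 1·3253 = 3322
Opt2: 3·12 + 1·702 = 738
Opt3: 3·24 + 1·1864 = 1936
Opt4: 3·9 + 1·2962 = 2989
Opt5: 3·15 + 1·3171 = 3216
Opt6: 3·10 + 1·2732 = 2762
Lowest: Opt2 at 738.

Opt2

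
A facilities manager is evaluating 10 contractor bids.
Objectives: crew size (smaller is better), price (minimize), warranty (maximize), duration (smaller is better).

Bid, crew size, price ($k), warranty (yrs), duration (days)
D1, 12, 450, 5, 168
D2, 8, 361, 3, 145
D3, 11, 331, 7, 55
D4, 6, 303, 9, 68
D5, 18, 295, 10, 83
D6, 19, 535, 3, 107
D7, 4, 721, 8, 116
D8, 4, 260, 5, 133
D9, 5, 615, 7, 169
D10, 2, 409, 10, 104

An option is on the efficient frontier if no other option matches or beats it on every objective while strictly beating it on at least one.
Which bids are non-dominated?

D1: dominated by D3 (crew size 11≤12, price 331≤450, warranty 7≥5, duration 55≤168).
D2: dominated by D4 (crew size 6≤8, price 303≤361, warranty 9≥3, duration 68≤145).
D3: not dominated (best duration).
D4: not dominated.
D5: not dominated.
D6: dominated by D3 (crew size 11≤19, price 331≤535, warranty 7≥3, duration 55≤107).
D7: dominated by D10 (crew size 2≤4, price 409≤721, warranty 10≥8, duration 104≤116).
D8: not dominated (best price).
D9: dominated by D10 (crew size 2≤5, price 409≤615, warranty 10≥7, duration 104≤169).
D10: not dominated (best crew size).

D3, D4, D5, D8, D10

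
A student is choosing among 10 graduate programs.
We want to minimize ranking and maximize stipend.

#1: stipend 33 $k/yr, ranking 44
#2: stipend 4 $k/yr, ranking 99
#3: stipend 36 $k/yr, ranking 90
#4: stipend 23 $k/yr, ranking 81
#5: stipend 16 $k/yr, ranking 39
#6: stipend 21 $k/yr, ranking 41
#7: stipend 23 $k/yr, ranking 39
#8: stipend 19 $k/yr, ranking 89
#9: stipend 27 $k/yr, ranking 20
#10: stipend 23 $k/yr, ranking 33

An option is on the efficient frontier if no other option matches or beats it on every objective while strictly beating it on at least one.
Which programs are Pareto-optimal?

#1, #3, #9

#1: not dominated.
#2: dominated by #1 (stipend 33≥4, ranking 44≤99).
#3: not dominated (best stipend).
#4: dominated by #1 (stipend 33≥23, ranking 44≤81).
#5: dominated by #7 (stipend 23≥16, ranking 39≤39).
#6: dominated by #7 (stipend 23≥21, ranking 39≤41).
#7: dominated by #9 (stipend 27≥23, ranking 20≤39).
#8: dominated by #1 (stipend 33≥19, ranking 44≤89).
#9: not dominated (best ranking).
#10: dominated by #9 (stipend 27≥23, ranking 20≤33).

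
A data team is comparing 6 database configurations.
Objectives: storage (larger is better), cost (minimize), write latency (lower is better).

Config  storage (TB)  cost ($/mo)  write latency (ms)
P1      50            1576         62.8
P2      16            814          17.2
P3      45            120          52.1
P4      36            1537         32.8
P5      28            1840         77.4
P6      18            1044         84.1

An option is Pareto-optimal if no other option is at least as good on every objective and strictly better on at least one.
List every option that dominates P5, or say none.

P1: storage 50≥28, cost 1576≤1840, write latency 62.8≤77.4 — dominates P5.
P3: storage 45≥28, cost 120≤1840, write latency 52.1≤77.4 — dominates P5.
P4: storage 36≥28, cost 1537≤1840, write latency 32.8≤77.4 — dominates P5.
Others (P2, P6) are each worse than P5 on at least one objective.

P1, P3, P4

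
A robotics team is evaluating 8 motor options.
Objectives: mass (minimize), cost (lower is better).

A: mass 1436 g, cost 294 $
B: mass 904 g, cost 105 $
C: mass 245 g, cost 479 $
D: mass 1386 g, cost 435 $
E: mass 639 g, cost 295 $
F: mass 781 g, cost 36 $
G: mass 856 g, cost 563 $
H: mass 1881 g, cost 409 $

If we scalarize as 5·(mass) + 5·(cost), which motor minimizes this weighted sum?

C

A: 5·1436 + 5·294 = 8650
B: 5·904 + 5·105 = 5045
C: 5·245 + 5·479 = 3620
D: 5·1386 + 5·435 = 9105
E: 5·639 + 5·295 = 4670
F: 5·781 + 5·36 = 4085
G: 5·856 + 5·563 = 7095
H: 5·1881 + 5·409 = 11450
Lowest: C at 3620.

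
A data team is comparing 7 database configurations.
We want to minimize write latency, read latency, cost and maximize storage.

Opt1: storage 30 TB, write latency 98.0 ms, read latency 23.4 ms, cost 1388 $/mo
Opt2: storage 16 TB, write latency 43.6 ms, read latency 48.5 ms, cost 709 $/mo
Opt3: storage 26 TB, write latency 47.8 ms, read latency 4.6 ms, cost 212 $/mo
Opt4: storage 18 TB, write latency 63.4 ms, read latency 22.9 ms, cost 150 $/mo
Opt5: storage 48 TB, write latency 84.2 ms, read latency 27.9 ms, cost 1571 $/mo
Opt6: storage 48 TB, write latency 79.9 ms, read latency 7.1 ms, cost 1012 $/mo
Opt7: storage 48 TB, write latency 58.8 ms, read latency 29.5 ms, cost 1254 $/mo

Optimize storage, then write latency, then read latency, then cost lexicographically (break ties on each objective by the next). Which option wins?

First maximize storage: best is 48, kept {Opt5, Opt6, Opt7}.
Then minimize write latency: best is 58.8, kept {Opt7}.

Opt7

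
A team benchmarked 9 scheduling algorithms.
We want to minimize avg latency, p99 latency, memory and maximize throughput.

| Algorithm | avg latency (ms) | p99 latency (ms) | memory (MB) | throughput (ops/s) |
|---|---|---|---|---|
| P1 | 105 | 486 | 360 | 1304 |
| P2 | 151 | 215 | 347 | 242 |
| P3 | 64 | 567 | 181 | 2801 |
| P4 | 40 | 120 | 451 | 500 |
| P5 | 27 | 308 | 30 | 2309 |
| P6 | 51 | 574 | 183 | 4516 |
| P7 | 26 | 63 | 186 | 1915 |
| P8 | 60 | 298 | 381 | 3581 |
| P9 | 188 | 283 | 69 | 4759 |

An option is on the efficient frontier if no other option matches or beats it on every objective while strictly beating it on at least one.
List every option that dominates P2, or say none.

P7

P7: avg latency 26≤151, p99 latency 63≤215, memory 186≤347, throughput 1915≥242 — dominates P2.
Others (P1, P3, P4, P5, P6, P8, P9) are each worse than P2 on at least one objective.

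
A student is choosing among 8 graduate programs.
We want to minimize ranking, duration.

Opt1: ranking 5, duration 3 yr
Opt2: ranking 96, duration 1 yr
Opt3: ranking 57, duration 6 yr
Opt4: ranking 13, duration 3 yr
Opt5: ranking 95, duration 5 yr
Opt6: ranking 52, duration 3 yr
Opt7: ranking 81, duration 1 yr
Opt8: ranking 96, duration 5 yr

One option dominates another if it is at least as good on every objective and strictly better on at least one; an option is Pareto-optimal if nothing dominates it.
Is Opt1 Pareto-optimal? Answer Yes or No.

Opt2: worse on ranking (96 vs 5).
Opt3: worse on ranking (57 vs 5).
Opt4: worse on ranking (13 vs 5).
Opt5: worse on ranking (95 vs 5).
Opt6: worse on ranking (52 vs 5).
Opt7: worse on ranking (81 vs 5).
Opt8: worse on ranking (96 vs 5).
No option is at least as good as Opt1 on every objective and strictly better on one.

Yes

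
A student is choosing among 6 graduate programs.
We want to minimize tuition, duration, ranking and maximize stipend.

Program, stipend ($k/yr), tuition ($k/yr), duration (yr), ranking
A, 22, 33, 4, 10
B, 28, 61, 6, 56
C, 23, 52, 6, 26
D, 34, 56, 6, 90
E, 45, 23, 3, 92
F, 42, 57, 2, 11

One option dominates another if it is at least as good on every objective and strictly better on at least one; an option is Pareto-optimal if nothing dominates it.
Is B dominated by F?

Yes

F vs B: stipend 42≥28, tuition 57≤61, duration 2≤6, ranking 11≤56 — F is at least as good on every objective with at least one strict improvement.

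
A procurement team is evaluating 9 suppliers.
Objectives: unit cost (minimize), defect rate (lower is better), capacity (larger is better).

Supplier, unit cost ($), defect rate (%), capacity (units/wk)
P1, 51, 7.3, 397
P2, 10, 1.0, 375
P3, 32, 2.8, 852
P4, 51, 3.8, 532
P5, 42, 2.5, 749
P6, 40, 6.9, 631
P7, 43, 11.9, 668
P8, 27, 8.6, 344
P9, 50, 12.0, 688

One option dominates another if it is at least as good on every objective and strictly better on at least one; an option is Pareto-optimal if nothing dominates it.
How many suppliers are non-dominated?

P1: dominated by P3 (unit cost 32≤51, defect rate 2.8≤7.3, capacity 852≥397).
P2: not dominated (best unit cost).
P3: not dominated (best capacity).
P4: dominated by P3 (unit cost 32≤51, defect rate 2.8≤3.8, capacity 852≥532).
P5: not dominated.
P6: dominated by P3 (unit cost 32≤40, defect rate 2.8≤6.9, capacity 852≥631).
P7: dominated by P3 (unit cost 32≤43, defect rate 2.8≤11.9, capacity 852≥668).
P8: dominated by P2 (unit cost 10≤27, defect rate 1.0≤8.6, capacity 375≥344).
P9: dominated by P3 (unit cost 32≤50, defect rate 2.8≤12.0, capacity 852≥688).
Pareto-optimal: P2, P3, P5 → 3.

3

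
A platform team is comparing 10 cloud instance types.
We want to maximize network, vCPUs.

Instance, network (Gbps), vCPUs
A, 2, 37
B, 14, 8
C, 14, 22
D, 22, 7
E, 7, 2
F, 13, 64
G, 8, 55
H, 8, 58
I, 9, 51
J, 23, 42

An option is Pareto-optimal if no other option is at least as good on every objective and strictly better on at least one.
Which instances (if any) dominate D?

J

J: network 23≥22, vCPUs 42≥7 — dominates D.
Others (A, B, C, E, F, G, H, I) are each worse than D on at least one objective.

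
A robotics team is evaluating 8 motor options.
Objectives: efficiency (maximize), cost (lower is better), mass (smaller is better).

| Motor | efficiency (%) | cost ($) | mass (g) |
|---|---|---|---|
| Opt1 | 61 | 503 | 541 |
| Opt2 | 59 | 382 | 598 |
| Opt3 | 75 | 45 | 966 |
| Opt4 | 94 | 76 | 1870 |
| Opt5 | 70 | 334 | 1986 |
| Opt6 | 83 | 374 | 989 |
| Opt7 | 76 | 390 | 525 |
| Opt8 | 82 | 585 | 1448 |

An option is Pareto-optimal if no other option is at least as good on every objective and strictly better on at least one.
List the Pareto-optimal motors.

Opt1: dominated by Opt7 (efficiency 76≥61, cost 390≤503, mass 525≤541).
Opt2: not dominated.
Opt3: not dominated (best cost).
Opt4: not dominated (best efficiency).
Opt5: dominated by Opt3 (efficiency 75≥70, cost 45≤334, mass 966≤1986).
Opt6: not dominated.
Opt7: not dominated (best mass).
Opt8: dominated by Opt6 (efficiency 83≥82, cost 374≤585, mass 989≤1448).

Opt2, Opt3, Opt4, Opt6, Opt7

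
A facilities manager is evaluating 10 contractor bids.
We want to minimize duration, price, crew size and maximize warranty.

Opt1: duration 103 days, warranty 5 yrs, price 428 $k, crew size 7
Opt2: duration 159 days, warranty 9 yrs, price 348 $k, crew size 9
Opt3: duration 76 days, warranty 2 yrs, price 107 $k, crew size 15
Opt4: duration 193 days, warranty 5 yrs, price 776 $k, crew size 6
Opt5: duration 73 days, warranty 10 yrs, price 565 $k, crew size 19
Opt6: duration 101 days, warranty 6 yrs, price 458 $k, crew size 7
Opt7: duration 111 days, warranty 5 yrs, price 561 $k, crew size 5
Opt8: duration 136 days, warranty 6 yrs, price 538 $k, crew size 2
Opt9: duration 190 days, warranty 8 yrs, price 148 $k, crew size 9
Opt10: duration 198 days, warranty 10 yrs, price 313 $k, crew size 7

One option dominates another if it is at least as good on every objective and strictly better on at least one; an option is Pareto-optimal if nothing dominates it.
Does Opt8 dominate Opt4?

Yes

Opt8 vs Opt4: duration 136≤193, warranty 6≥5, price 538≤776, crew size 2≤6 — Opt8 is at least as good on every objective with at least one strict improvement.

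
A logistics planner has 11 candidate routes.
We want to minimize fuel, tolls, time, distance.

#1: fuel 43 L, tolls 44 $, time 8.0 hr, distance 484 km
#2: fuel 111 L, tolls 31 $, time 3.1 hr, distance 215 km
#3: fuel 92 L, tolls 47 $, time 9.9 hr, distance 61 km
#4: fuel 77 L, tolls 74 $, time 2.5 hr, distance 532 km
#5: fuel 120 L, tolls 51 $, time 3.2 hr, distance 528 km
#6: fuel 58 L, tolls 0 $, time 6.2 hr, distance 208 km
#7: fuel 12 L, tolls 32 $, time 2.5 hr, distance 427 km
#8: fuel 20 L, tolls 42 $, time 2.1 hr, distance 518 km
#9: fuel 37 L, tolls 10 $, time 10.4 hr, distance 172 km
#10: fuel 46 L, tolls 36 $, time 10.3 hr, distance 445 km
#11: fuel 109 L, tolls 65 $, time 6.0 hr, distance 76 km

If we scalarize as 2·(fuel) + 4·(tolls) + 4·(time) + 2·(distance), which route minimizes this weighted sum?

#9

#1: 2·43 + 4·44 + 4·8.0 + 2·484 = 1262.0
#2: 2·111 + 4·31 + 4·3.1 + 2·215 = 788.4
#3: 2·92 + 4·47 + 4·9.9 + 2·61 = 533.6
#4: 2·77 + 4·74 + 4·2.5 + 2·532 = 1524.0
#5: 2·120 + 4·51 + 4·3.2 + 2·528 = 1512.8
#6: 2·58 + 4·0 + 4·6.2 + 2·208 = 556.8
#7: 2·12 + 4·32 + 4·2.5 + 2·427 = 1016.0
#8: 2·20 + 4·42 + 4·2.1 + 2·518 = 1252.4
#9: 2·37 + 4·10 + 4·10.4 + 2·172 = 499.6
#10: 2·46 + 4·36 + 4·10.3 + 2·445 = 1167.2
#11: 2·109 + 4·65 + 4·6.0 + 2·76 = 654.0
Lowest: #9 at 499.6.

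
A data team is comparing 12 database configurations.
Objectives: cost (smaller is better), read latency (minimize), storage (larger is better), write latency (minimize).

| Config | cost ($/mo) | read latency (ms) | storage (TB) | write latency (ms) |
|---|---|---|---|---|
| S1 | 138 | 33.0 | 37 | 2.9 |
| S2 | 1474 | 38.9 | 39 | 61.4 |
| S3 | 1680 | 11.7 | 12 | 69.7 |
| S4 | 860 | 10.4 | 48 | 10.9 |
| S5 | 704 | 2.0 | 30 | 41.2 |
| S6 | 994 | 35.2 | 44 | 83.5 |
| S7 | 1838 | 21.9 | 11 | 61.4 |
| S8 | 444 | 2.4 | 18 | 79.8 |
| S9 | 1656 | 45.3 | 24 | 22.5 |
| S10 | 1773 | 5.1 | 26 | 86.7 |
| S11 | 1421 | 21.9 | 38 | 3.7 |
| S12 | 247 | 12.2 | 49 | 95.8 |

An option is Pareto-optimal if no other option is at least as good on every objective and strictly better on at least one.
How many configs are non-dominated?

6

S1: not dominated (best cost).
S2: dominated by S4 (cost 860≤1474, read latency 10.4≤38.9, storage 48≥39, write latency 10.9≤61.4).
S3: dominated by S4 (cost 860≤1680, read latency 10.4≤11.7, storage 48≥12, write latency 10.9≤69.7).
S4: not dominated.
S5: not dominated (best read latency).
S6: dominated by S4 (cost 860≤994, read latency 10.4≤35.2, storage 48≥44, write latency 10.9≤83.5).
S7: dominated by S4 (cost 860≤1838, read latency 10.4≤21.9, storage 48≥11, write latency 10.9≤61.4).
S8: not dominated.
S9: dominated by S1 (cost 138≤1656, read latency 33.0≤45.3, storage 37≥24, write latency 2.9≤22.5).
S10: dominated by S5 (cost 704≤1773, read latency 2.0≤5.1, storage 30≥26, write latency 41.2≤86.7).
S11: not dominated.
S12: not dominated (best storage).
Pareto-optimal: S1, S4, S5, S8, S11, S12 → 6.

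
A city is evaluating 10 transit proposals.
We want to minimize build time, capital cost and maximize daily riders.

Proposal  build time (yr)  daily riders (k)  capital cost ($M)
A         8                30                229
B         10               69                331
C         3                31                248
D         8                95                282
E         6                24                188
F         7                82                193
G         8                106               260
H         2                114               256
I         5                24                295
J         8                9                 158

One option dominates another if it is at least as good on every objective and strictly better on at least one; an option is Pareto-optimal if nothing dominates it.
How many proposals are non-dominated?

5

A: dominated by F (build time 7≤8, daily riders 82≥30, capital cost 193≤229).
B: dominated by D (build time 8≤10, daily riders 95≥69, capital cost 282≤331).
C: not dominated.
D: dominated by G (build time 8≤8, daily riders 106≥95, capital cost 260≤282).
E: not dominated.
F: not dominated.
G: dominated by H (build time 2≤8, daily riders 114≥106, capital cost 256≤260).
H: not dominated (best build time).
I: dominated by C (build time 3≤5, daily riders 31≥24, capital cost 248≤295).
J: not dominated (best capital cost).
Pareto-optimal: C, E, F, H, J → 5.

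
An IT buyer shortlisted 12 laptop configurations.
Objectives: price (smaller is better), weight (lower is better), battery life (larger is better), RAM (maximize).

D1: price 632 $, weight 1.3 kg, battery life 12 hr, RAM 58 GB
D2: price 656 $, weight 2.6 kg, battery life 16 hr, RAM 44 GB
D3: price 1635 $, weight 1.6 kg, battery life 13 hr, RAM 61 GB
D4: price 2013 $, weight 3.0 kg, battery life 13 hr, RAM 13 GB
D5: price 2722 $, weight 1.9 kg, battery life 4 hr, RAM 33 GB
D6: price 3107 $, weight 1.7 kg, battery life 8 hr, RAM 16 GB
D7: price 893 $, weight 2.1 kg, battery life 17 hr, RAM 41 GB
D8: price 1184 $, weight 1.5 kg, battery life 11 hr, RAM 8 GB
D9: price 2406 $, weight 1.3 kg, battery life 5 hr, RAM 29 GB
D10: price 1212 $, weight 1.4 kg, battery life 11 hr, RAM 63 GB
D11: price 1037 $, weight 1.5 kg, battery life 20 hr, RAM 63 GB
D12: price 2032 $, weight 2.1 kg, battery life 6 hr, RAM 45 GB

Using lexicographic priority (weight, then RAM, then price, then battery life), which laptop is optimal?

D1

First minimize weight: best is 1.3, kept {D1, D9}.
Then maximize RAM: best is 58, kept {D1}.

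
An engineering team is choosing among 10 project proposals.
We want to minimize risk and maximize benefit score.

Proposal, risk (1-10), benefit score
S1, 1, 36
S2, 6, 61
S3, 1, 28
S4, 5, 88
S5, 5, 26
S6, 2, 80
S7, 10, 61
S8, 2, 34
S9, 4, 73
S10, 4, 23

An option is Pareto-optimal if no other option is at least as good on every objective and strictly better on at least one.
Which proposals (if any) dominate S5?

S1: risk 1≤5, benefit score 36≥26 — dominates S5.
S3: risk 1≤5, benefit score 28≥26 — dominates S5.
S4: risk 5≤5, benefit score 88≥26 — dominates S5.
S6: risk 2≤5, benefit score 80≥26 — dominates S5.
S8: risk 2≤5, benefit score 34≥26 — dominates S5.
S9: risk 4≤5, benefit score 73≥26 — dominates S5.
Others (S2, S7, S10) are each worse than S5 on at least one objective.

S1, S3, S4, S6, S8, S9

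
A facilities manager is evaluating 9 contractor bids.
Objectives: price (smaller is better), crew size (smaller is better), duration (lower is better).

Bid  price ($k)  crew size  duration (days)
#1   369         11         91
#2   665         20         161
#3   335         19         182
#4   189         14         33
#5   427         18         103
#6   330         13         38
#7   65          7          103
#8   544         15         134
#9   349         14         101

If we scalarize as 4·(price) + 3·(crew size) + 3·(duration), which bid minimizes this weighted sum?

#1: 4·369 + 3·11 + 3·91 = 1782
#2: 4·665 + 3·20 + 3·161 = 3203
#3: 4·335 + 3·19 + 3·182 = 1943
#4: 4·189 + 3·14 + 3·33 = 897
#5: 4·427 + 3·18 + 3·103 = 2071
#6: 4·330 + 3·13 + 3·38 = 1473
#7: 4·65 + 3·7 + 3·103 = 590
#8: 4·544 + 3·15 + 3·134 = 2623
#9: 4·349 + 3·14 + 3·101 = 1741
Lowest: #7 at 590.

#7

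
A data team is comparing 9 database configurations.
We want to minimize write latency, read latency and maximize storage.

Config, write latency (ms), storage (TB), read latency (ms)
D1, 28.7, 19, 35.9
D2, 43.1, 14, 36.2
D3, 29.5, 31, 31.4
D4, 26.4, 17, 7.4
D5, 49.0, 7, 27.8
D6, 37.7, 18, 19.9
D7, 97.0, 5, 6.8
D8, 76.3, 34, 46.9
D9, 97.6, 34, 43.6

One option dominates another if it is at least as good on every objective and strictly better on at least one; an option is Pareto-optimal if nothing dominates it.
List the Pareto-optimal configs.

D1: not dominated.
D2: dominated by D1 (write latency 28.7≤43.1, storage 19≥14, read latency 35.9≤36.2).
D3: not dominated.
D4: not dominated (best write latency).
D5: dominated by D4 (write latency 26.4≤49.0, storage 17≥7, read latency 7.4≤27.8).
D6: not dominated.
D7: not dominated (best read latency).
D8: not dominated.
D9: not dominated.

D1, D3, D4, D6, D7, D8, D9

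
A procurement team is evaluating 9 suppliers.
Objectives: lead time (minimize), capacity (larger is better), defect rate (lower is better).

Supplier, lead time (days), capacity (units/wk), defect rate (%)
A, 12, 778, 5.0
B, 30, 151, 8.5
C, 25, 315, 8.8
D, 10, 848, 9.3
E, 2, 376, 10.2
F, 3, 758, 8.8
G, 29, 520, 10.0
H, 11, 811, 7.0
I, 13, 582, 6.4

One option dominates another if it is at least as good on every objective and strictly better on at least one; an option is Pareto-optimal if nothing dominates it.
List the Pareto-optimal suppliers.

A: not dominated (best defect rate).
B: dominated by A (lead time 12≤30, capacity 778≥151, defect rate 5.0≤8.5).
C: dominated by A (lead time 12≤25, capacity 778≥315, defect rate 5.0≤8.8).
D: not dominated (best capacity).
E: not dominated (best lead time).
F: not dominated.
G: dominated by A (lead time 12≤29, capacity 778≥520, defect rate 5.0≤10.0).
H: not dominated.
I: dominated by A (lead time 12≤13, capacity 778≥582, defect rate 5.0≤6.4).

A, D, E, F, H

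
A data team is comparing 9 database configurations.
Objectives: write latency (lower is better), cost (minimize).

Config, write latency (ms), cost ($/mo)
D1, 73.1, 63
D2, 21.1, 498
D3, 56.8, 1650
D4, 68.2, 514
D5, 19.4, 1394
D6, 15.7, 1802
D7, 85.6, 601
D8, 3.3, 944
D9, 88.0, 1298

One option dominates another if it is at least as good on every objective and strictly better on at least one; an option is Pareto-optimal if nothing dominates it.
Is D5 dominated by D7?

No

D7 vs D5: D7 is worse on write latency (85.6 vs 19.4), so it does not dominate D5.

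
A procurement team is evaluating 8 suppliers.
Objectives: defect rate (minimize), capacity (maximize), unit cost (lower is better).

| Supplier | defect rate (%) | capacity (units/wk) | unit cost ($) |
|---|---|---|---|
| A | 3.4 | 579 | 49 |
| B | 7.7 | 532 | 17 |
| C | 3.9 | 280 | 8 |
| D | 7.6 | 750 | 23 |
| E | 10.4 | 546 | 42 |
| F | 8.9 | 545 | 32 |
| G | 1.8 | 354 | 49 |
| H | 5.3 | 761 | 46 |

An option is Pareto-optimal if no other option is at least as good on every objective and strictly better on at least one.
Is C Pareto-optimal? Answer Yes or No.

A: worse on unit cost (49 vs 8).
B: worse on defect rate (7.7 vs 3.9).
D: worse on defect rate (7.6 vs 3.9).
E: worse on defect rate (10.4 vs 3.9).
F: worse on defect rate (8.9 vs 3.9).
G: worse on unit cost (49 vs 8).
H: worse on defect rate (5.3 vs 3.9).
No option is at least as good as C on every objective and strictly better on one.

Yes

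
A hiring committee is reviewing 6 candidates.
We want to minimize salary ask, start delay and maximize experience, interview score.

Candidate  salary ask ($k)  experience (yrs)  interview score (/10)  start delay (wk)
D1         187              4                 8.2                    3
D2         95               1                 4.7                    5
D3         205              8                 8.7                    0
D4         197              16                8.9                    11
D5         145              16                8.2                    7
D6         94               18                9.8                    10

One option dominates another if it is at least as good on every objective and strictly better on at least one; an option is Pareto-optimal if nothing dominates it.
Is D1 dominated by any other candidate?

No

D2: worse on experience (1 vs 4).
D3: worse on salary ask (205 vs 187).
D4: worse on salary ask (197 vs 187).
D5: worse on start delay (7 vs 3).
D6: worse on start delay (10 vs 3).
No option is at least as good as D1 on every objective and strictly better on one.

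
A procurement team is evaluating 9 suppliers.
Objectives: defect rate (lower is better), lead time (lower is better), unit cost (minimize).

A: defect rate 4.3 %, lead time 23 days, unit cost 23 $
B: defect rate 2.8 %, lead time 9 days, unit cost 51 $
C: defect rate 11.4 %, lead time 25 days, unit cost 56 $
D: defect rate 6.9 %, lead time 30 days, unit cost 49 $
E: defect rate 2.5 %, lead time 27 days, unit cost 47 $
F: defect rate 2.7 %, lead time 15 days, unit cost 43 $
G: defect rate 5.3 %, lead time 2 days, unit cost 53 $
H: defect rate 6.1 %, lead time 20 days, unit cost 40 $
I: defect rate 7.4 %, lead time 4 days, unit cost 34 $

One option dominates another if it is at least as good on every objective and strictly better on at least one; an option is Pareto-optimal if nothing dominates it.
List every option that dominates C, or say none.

A, B, F, G, H, I

A: defect rate 4.3≤11.4, lead time 23≤25, unit cost 23≤56 — dominates C.
B: defect rate 2.8≤11.4, lead time 9≤25, unit cost 51≤56 — dominates C.
F: defect rate 2.7≤11.4, lead time 15≤25, unit cost 43≤56 — dominates C.
G: defect rate 5.3≤11.4, lead time 2≤25, unit cost 53≤56 — dominates C.
H: defect rate 6.1≤11.4, lead time 20≤25, unit cost 40≤56 — dominates C.
I: defect rate 7.4≤11.4, lead time 4≤25, unit cost 34≤56 — dominates C.
Others (D, E) are each worse than C on at least one objective.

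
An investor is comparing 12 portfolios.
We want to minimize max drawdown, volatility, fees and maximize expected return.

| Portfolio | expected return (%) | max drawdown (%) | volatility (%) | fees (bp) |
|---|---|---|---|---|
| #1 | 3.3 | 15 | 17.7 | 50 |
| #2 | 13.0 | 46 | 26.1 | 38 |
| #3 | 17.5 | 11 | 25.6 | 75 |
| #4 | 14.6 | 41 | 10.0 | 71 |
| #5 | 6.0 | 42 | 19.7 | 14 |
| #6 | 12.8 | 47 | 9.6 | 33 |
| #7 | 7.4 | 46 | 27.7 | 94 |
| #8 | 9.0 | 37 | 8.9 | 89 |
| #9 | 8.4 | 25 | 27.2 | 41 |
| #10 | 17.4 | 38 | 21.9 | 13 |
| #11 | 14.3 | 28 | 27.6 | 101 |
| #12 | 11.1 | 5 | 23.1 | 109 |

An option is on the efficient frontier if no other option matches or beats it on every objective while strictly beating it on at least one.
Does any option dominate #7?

Yes

#2 vs #7: expected return 13.0≥7.4, max drawdown 46≤46, volatility 26.1≤27.7, fees 38≤94 — #2 is at least as good on every objective and strictly better on at least one, so #2 dominates #7.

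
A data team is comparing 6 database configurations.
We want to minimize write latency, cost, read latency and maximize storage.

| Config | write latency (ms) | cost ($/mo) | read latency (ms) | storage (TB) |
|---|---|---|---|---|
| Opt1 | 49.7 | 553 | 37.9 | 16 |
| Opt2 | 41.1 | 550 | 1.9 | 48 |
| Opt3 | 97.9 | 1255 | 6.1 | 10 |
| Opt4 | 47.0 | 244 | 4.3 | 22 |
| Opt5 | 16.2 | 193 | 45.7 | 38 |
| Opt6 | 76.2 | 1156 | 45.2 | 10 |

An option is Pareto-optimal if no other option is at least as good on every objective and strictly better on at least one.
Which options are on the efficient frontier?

Opt1: dominated by Opt2 (write latency 41.1≤49.7, cost 550≤553, read latency 1.9≤37.9, storage 48≥16).
Opt2: not dominated (best read latency).
Opt3: dominated by Opt2 (write latency 41.1≤97.9, cost 550≤1255, read latency 1.9≤6.1, storage 48≥10).
Opt4: not dominated.
Opt5: not dominated (best write latency).
Opt6: dominated by Opt1 (write latency 49.7≤76.2, cost 553≤1156, read latency 37.9≤45.2, storage 16≥10).

Opt2, Opt4, Opt5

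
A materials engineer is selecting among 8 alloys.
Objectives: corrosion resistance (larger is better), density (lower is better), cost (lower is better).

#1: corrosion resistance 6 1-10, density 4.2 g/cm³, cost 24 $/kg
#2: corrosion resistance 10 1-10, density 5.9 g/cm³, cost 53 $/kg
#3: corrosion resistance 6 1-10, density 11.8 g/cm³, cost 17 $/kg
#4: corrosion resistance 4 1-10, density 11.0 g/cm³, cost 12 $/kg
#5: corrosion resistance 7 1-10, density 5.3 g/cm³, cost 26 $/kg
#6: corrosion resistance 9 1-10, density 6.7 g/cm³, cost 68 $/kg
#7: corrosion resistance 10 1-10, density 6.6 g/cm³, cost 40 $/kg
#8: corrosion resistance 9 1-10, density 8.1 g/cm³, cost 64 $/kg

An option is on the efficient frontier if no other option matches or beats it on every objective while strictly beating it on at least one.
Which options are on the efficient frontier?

#1: not dominated (best density).
#2: not dominated.
#3: not dominated.
#4: not dominated (best cost).
#5: not dominated.
#6: dominated by #2 (corrosion resistance 10≥9, density 5.9≤6.7, cost 53≤68).
#7: not dominated.
#8: dominated by #2 (corrosion resistance 10≥9, density 5.9≤8.1, cost 53≤64).

#1, #2, #3, #4, #5, #7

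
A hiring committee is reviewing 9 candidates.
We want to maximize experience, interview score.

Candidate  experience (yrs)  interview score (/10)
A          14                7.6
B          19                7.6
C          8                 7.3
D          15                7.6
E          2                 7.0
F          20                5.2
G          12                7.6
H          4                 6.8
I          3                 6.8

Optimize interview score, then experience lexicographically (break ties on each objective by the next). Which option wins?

B

First maximize interview score: best is 7.6, kept {A, B, D, G}.
Then maximize experience: best is 19, kept {B}.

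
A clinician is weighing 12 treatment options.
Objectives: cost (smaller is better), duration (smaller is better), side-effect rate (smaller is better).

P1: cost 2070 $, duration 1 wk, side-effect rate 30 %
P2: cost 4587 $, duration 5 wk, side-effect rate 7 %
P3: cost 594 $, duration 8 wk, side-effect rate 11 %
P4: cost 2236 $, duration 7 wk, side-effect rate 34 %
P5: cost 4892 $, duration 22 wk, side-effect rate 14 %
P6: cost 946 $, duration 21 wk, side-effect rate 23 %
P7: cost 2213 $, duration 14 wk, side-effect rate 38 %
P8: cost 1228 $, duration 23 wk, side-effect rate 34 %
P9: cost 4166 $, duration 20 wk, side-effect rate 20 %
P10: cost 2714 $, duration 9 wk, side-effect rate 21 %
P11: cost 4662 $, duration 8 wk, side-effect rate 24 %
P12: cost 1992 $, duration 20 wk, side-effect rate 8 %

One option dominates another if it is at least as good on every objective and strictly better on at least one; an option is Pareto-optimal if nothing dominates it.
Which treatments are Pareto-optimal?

P1, P2, P3, P12

P1: not dominated (best duration).
P2: not dominated (best side-effect rate).
P3: not dominated (best cost).
P4: dominated by P1 (cost 2070≤2236, duration 1≤7, side-effect rate 30≤34).
P5: dominated by P2 (cost 4587≤4892, duration 5≤22, side-effect rate 7≤14).
P6: dominated by P3 (cost 594≤946, duration 8≤21, side-effect rate 11≤23).
P7: dominated by P1 (cost 2070≤2213, duration 1≤14, side-effect rate 30≤38).
P8: dominated by P3 (cost 594≤1228, duration 8≤23, side-effect rate 11≤34).
P9: dominated by P3 (cost 594≤4166, duration 8≤20, side-effect rate 11≤20).
P10: dominated by P3 (cost 594≤2714, duration 8≤9, side-effect rate 11≤21).
P11: dominated by P2 (cost 4587≤4662, duration 5≤8, side-effect rate 7≤24).
P12: not dominated.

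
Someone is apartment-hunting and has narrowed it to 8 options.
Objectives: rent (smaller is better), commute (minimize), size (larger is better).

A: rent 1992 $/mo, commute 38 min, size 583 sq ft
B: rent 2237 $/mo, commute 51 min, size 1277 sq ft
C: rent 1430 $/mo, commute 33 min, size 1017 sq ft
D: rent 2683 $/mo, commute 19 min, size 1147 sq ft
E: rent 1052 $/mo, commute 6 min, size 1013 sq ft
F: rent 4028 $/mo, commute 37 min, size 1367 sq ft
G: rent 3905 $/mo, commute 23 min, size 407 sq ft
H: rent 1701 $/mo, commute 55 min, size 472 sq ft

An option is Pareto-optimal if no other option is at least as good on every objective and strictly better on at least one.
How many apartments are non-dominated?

A: dominated by C (rent 1430≤1992, commute 33≤38, size 1017≥583).
B: not dominated.
C: not dominated.
D: not dominated.
E: not dominated (best rent).
F: not dominated (best size).
G: dominated by D (rent 2683≤3905, commute 19≤23, size 1147≥407).
H: dominated by C (rent 1430≤1701, commute 33≤55, size 1017≥472).
Pareto-optimal: B, C, D, E, F → 5.

5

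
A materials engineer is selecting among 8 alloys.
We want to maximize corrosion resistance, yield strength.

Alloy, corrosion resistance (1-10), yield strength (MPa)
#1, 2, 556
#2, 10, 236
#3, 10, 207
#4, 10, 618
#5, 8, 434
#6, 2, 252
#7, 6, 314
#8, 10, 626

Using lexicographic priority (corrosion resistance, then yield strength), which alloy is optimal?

#8

First maximize corrosion resistance: best is 10, kept {#2, #3, #4, #8}.
Then maximize yield strength: best is 626, kept {#8}.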